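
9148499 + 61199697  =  70348196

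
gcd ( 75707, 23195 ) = 1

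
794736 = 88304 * 9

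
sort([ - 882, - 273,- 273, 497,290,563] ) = [ - 882,-273, - 273,290, 497,563]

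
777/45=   259/15=17.27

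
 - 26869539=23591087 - 50460626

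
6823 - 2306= 4517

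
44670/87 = 513 + 13/29 = 513.45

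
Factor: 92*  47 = 2^2*23^1*47^1 = 4324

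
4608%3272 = 1336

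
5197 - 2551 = 2646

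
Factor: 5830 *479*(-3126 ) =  - 8729573820=- 2^2*3^1 * 5^1*11^1*53^1*479^1*521^1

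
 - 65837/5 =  - 13168 + 3/5 = - 13167.40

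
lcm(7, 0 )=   0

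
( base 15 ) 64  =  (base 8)136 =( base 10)94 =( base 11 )86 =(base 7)163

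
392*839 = 328888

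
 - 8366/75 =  - 112+34/75 = - 111.55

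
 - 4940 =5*(  -  988 ) 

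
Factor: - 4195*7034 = - 2^1*5^1 * 839^1*3517^1 = -  29507630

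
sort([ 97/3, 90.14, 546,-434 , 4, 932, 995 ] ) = [ -434,  4, 97/3,90.14, 546, 932,995]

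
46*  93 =4278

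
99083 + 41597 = 140680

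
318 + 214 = 532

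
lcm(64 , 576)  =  576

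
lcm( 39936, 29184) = 758784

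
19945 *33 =658185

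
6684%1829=1197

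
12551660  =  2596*4835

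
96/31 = 3 + 3/31 = 3.10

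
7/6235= 7/6235 =0.00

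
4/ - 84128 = - 1 + 21031/21032= -0.00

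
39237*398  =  15616326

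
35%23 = 12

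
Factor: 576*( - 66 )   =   - 38016 = -  2^7*3^3  *  11^1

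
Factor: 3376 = 2^4 * 211^1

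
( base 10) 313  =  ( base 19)G9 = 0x139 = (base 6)1241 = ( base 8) 471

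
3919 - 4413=-494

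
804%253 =45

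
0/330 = 0 = 0.00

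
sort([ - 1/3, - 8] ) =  [ - 8,-1/3] 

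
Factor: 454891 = 454891^1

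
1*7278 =7278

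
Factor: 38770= 2^1 * 5^1 * 3877^1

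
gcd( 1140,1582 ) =2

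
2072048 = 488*4246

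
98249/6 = 16374 + 5/6 = 16374.83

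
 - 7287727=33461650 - 40749377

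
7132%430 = 252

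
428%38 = 10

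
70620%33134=4352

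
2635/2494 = 1 + 141/2494 = 1.06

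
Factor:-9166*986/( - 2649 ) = 9037676/2649 = 2^2*3^ (-1)*17^1*29^1* 883^( - 1)*4583^1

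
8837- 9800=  - 963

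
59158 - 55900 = 3258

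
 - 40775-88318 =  -129093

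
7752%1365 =927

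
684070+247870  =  931940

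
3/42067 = 3/42067 = 0.00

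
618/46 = 309/23 = 13.43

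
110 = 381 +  - 271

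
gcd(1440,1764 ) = 36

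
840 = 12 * 70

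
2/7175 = 2/7175 = 0.00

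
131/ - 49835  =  -131/49835 = - 0.00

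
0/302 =0 =0.00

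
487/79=6 + 13/79 = 6.16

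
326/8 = 40  +  3/4= 40.75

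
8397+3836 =12233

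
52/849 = 52/849=0.06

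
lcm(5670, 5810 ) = 470610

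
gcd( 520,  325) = 65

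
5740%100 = 40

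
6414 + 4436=10850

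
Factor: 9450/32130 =5/17  =  5^1 * 17^( - 1 )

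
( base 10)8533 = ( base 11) 6458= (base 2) 10000101010101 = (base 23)G30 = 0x2155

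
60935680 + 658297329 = 719233009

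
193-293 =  - 100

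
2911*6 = 17466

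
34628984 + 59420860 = 94049844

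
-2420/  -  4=605/1 = 605.00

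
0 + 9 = 9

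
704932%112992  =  26980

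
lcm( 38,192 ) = 3648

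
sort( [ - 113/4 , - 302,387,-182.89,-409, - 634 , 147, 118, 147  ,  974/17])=[ - 634,-409, - 302,  -  182.89, - 113/4,974/17 , 118,147, 147,387 ]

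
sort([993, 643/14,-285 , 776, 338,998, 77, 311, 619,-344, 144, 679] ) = [ - 344, - 285, 643/14, 77,144, 311,338,619, 679, 776, 993, 998] 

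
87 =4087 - 4000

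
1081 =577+504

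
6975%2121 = 612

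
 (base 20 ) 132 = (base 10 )462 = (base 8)716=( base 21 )110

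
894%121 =47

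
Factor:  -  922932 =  - 2^2*3^2 * 31^1*827^1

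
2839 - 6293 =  - 3454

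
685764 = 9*76196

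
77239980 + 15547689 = 92787669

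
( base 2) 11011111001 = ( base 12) 1049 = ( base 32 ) 1NP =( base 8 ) 3371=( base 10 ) 1785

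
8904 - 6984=1920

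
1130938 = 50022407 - 48891469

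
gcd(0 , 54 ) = 54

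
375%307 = 68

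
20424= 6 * 3404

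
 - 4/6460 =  - 1/1615=- 0.00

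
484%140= 64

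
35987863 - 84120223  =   - 48132360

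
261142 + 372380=633522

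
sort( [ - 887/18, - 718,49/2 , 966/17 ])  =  [ - 718 , - 887/18 , 49/2,966/17 ]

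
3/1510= 3/1510 = 0.00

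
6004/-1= -6004/1= - 6004.00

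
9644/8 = 1205+1/2 = 1205.50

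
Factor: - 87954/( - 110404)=43977/55202= 2^( - 1 )*3^1*7^ (-1)*107^1*137^1*3943^( - 1)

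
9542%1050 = 92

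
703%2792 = 703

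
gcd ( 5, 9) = 1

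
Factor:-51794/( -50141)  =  2^1*7^(-1 )*13^( -1)*47^1 =94/91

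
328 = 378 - 50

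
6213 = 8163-1950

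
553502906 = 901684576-348181670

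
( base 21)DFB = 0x17ab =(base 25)9H9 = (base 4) 1132223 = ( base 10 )6059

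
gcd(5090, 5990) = 10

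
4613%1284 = 761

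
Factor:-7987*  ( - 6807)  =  54367509 = 3^1*7^2*163^1*2269^1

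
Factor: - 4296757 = -4296757^1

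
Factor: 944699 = 7^1*19^1 * 7103^1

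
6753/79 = 6753/79 = 85.48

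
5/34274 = 5/34274 =0.00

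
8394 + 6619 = 15013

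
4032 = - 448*( - 9)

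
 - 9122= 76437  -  85559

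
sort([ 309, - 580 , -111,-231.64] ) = [ - 580,- 231.64 ,-111, 309]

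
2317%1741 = 576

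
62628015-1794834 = 60833181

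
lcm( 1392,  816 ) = 23664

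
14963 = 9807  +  5156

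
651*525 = 341775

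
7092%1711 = 248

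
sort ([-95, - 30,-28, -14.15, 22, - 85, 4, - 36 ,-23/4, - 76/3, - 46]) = [ -95, - 85, -46,-36,-30, - 28,  -  76/3,-14.15, - 23/4,4,22]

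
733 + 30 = 763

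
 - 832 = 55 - 887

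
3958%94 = 10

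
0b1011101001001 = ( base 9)8153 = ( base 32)5Q9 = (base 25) 9DB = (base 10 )5961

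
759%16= 7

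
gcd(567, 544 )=1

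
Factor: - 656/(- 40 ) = 2^1*5^( - 1 )*41^1 = 82/5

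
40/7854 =20/3927 = 0.01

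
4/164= 1/41 = 0.02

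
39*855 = 33345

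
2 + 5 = 7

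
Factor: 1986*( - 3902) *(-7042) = 2^3*3^1*7^1*331^1*503^1 * 1951^1= 54571077624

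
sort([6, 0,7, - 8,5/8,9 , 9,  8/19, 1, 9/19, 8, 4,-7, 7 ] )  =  [  -  8,-7, 0,8/19, 9/19, 5/8, 1 , 4,6, 7, 7, 8, 9, 9 ]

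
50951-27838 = 23113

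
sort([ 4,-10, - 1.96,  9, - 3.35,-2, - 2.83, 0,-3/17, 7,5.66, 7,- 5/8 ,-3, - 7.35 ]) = [-10, - 7.35, - 3.35, - 3,  -  2.83, - 2, - 1.96, - 5/8, - 3/17,0, 4, 5.66,  7,7, 9 ]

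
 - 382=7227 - 7609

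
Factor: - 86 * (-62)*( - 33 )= - 175956 = -2^2*3^1*11^1 * 31^1*43^1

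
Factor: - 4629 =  - 3^1 * 1543^1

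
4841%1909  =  1023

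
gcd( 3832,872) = 8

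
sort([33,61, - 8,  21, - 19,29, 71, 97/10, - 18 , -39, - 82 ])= [ - 82, - 39, - 19, - 18, - 8,97/10,21,29, 33, 61,71 ] 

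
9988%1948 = 248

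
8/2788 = 2/697  =  0.00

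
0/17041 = 0  =  0.00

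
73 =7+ 66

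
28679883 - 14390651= 14289232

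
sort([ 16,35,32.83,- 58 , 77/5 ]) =[ - 58,77/5,16,32.83,35]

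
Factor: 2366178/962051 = 2^1 * 3^1*394363^1*962051^( - 1)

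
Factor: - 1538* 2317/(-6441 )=3563546/6441 = 2^1*3^( - 1)*7^1*19^( - 1)*113^( - 1) * 331^1*769^1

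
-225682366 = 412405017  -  638087383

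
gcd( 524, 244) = 4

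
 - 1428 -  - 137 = -1291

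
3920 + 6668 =10588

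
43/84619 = 43/84619 = 0.00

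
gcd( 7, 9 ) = 1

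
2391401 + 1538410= 3929811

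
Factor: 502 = 2^1 * 251^1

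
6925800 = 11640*595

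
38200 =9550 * 4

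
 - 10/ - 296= 5/148 = 0.03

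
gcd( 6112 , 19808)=32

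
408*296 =120768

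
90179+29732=119911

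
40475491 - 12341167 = 28134324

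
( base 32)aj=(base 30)B9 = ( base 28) c3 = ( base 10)339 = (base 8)523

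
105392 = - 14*( - 7528)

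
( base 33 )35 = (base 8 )150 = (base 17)62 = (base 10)104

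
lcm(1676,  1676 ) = 1676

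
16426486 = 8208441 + 8218045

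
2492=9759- 7267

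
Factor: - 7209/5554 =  - 2^( - 1)*3^4*89^1*2777^( - 1 )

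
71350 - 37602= 33748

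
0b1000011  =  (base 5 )232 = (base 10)67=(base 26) 2F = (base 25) 2H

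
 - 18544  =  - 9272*2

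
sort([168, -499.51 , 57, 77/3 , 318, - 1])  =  [ - 499.51,-1,77/3, 57,168, 318 ] 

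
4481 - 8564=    - 4083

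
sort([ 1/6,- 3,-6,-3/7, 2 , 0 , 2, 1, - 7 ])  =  [ - 7,-6,  -  3,-3/7, 0 , 1/6,1, 2,  2 ]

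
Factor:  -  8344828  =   - 2^2*31^1*173^1*389^1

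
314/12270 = 157/6135 = 0.03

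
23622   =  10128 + 13494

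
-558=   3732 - 4290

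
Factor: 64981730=2^1*5^1*11^1*47^1*12569^1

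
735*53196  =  39099060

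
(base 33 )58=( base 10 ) 173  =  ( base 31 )5i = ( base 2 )10101101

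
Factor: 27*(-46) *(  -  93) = 115506 = 2^1 * 3^4*23^1* 31^1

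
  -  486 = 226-712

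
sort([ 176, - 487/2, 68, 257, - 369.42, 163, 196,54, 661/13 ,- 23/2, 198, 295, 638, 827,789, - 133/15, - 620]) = [  -  620, - 369.42, - 487/2,-23/2, - 133/15, 661/13,54, 68,163, 176, 196,198,257, 295, 638, 789 , 827 ] 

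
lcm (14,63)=126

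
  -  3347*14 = - 46858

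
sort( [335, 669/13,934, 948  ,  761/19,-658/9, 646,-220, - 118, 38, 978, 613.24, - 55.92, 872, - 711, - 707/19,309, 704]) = [  -  711,  -  220,  -  118,-658/9,  -  55.92,  -  707/19,38, 761/19,669/13, 309, 335 , 613.24, 646, 704,872,934, 948 , 978]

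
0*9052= 0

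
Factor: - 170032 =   -  2^4*10627^1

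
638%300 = 38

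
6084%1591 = 1311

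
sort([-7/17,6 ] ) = [ - 7/17, 6 ]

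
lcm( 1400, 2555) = 102200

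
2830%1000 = 830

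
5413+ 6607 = 12020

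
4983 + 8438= 13421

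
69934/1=69934 = 69934.00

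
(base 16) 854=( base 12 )1298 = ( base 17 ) 767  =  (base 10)2132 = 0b100001010100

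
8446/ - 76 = -4223/38 =-111.13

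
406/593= 406/593 =0.68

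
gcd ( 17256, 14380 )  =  2876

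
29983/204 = 29983/204 =146.98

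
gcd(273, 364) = 91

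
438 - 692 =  - 254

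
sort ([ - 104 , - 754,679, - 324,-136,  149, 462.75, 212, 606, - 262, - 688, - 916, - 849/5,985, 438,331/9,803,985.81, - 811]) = [ - 916, - 811, - 754, - 688, - 324,-262, - 849/5, - 136,- 104,  331/9,149,212,438,462.75, 606,679, 803, 985,985.81 ]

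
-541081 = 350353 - 891434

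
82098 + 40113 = 122211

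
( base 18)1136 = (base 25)9NG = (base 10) 6216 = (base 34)5CS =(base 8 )14110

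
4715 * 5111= 24098365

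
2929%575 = 54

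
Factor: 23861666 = 2^1*383^1*31151^1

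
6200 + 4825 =11025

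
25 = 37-12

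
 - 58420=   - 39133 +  - 19287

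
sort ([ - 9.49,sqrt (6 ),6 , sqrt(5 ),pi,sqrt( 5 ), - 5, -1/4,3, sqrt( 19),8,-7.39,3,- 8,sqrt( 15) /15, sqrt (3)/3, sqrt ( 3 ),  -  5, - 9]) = [ - 9.49, - 9, - 8,-7.39, - 5, - 5, - 1/4,sqrt (15)/15,sqrt (3)/3, sqrt(3 ),  sqrt( 5),sqrt( 5), sqrt(6),3,3,pi, sqrt( 19),6,8] 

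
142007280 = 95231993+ 46775287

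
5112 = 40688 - 35576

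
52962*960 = 50843520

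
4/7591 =4/7591 = 0.00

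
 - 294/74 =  - 147/37 = - 3.97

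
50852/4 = 12713 = 12713.00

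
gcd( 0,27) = 27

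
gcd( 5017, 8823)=173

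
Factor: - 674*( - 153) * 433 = 2^1*3^2*17^1*337^1*433^1 = 44651826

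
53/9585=53/9585 = 0.01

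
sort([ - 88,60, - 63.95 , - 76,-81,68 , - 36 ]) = [ - 88, - 81, - 76,-63.95, - 36,60, 68] 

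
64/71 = 64/71 = 0.90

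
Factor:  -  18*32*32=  - 2^11*3^2 = -  18432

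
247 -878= - 631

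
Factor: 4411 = 11^1*401^1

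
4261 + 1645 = 5906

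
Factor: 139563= 3^4*1723^1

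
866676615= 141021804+725654811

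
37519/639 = 37519/639 = 58.72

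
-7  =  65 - 72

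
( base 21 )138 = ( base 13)305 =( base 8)1000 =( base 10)512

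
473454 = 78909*6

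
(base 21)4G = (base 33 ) 31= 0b1100100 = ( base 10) 100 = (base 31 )37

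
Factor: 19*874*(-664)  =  -2^4*19^2*23^1*83^1 = - 11026384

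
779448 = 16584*47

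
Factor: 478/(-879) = - 2^1* 3^(-1) * 239^1* 293^ (-1 ) 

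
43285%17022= 9241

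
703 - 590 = 113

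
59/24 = 59/24 = 2.46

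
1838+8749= 10587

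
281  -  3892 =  - 3611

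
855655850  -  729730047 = 125925803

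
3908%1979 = 1929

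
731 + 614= 1345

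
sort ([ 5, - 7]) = [  -  7,  5] 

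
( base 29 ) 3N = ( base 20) 5a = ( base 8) 156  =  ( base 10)110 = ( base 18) 62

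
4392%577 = 353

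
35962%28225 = 7737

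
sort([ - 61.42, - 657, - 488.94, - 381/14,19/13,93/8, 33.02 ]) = [-657, - 488.94, - 61.42, - 381/14,19/13,93/8,33.02]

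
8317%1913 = 665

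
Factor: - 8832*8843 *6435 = - 502582354560 = -  2^7*3^3 * 5^1*11^1* 13^1*23^1*37^1*239^1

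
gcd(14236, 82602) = 2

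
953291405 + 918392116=1871683521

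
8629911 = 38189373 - 29559462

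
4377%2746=1631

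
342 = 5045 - 4703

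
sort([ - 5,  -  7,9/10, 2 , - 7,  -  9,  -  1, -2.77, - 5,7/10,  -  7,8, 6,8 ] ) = [ - 9, - 7,-7, - 7,- 5,-5 ,  -  2.77, - 1,7/10  ,  9/10, 2, 6,8, 8]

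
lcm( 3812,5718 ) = 11436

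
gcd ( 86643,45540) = 9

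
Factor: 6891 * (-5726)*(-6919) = 273008974854 = 2^1*3^1*7^1*11^1*17^1*37^1*409^1*2297^1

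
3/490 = 3/490 =0.01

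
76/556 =19/139= 0.14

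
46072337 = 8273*5569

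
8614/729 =11+595/729 = 11.82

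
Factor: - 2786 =- 2^1*7^1*199^1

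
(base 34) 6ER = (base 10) 7439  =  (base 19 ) 11ba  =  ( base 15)230E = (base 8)16417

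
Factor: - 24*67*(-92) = 147936 = 2^5 * 3^1*23^1 * 67^1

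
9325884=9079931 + 245953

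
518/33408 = 259/16704 = 0.02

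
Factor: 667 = 23^1*29^1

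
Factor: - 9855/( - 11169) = 3^1 * 5^1*17^ ( - 1) = 15/17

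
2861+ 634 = 3495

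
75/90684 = 25/30228 = 0.00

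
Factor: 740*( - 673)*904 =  - 2^5*5^1*37^1*113^1* 673^1 = - 450210080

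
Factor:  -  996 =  - 2^2*3^1*83^1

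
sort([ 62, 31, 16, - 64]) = [ - 64,16, 31, 62]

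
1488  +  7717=9205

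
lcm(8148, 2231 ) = 187404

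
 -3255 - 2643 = - 5898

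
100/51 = 1+ 49/51 = 1.96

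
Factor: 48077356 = 2^2 * 37^1*324847^1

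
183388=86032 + 97356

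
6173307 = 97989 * 63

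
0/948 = 0 = 0.00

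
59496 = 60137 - 641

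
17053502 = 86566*197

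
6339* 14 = 88746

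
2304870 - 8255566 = - 5950696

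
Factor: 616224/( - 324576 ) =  - 3^( - 1)  *23^( - 1)*131^1 = - 131/69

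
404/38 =202/19 = 10.63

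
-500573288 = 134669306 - 635242594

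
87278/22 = 3967 + 2/11  =  3967.18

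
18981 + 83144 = 102125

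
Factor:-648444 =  - 2^2* 3^1*54037^1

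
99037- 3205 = 95832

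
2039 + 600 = 2639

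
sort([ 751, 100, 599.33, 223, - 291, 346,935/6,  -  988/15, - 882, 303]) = [-882,-291,-988/15, 100 , 935/6, 223, 303,346, 599.33, 751] 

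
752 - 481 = 271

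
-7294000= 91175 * ( - 80) 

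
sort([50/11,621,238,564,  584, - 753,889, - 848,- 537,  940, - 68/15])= [ - 848, - 753, - 537, - 68/15, 50/11,238,  564, 584,621,889, 940] 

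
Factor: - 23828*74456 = - 2^5 * 7^1*23^1*37^1*41^1 * 227^1 =- 1774137568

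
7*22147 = 155029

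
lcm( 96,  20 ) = 480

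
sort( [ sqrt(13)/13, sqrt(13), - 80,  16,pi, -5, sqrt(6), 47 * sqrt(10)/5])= [- 80,-5, sqrt(13 ) /13, sqrt(6 ), pi, sqrt( 13) , 16,47*sqrt (10)/5]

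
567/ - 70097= -567/70097 = - 0.01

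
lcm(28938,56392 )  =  2199288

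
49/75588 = 49/75588 = 0.00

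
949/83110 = 949/83110 =0.01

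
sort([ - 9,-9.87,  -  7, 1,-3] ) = [-9.87, - 9, - 7, - 3, 1]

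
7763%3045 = 1673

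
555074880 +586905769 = 1141980649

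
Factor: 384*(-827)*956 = - 303595008 = -2^9*3^1*239^1 * 827^1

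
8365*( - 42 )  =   - 351330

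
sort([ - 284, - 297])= [ - 297, - 284 ] 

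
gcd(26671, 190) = 1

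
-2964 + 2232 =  - 732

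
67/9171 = 67/9171=0.01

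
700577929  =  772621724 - 72043795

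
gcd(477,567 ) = 9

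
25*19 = 475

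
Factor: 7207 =7207^1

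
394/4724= 197/2362 = 0.08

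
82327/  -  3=- 27443 + 2/3 = - 27442.33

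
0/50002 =0 =0.00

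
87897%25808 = 10473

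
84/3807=28/1269  =  0.02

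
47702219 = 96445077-48742858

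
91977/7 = 91977/7  =  13139.57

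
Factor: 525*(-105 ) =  - 3^2*5^3*7^2 = - 55125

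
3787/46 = 3787/46 = 82.33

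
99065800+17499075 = 116564875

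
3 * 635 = 1905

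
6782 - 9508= - 2726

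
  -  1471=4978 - 6449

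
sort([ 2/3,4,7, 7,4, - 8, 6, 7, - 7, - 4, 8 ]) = [- 8, - 7, - 4, 2/3, 4, 4,6,7 , 7, 7,8 ]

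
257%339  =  257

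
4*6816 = 27264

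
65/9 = 65/9 = 7.22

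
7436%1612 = 988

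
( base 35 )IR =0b1010010001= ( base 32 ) kh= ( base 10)657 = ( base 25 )117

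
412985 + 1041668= 1454653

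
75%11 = 9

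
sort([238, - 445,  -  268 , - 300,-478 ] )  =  [ - 478,  -  445, - 300, - 268,238]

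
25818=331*78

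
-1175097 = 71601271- 72776368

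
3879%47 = 25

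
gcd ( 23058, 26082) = 378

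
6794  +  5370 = 12164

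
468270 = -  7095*(  -  66)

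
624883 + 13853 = 638736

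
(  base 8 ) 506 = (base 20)g6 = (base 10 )326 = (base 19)h3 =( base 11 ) 277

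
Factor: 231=3^1*7^1*11^1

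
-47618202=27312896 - 74931098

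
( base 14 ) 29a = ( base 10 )528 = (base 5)4103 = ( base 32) GG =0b1000010000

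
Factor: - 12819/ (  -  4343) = 3^1*43^( - 1)*101^( - 1)*4273^1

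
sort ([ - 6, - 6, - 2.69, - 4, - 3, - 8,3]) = [ - 8, - 6,-6, - 4,-3, - 2.69,3 ] 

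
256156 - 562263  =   - 306107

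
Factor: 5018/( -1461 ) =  - 2^1 * 3^( - 1 )*13^1*193^1*487^( - 1) 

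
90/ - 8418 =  - 15/1403 = - 0.01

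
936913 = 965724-28811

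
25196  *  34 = 856664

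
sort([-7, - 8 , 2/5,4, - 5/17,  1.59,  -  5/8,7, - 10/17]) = [-8, - 7, -5/8, - 10/17, - 5/17,2/5 , 1.59,4,7]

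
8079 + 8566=16645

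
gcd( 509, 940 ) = 1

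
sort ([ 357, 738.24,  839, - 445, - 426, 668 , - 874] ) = [  -  874,- 445, - 426,357,668,738.24, 839] 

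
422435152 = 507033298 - 84598146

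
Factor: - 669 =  - 3^1 * 223^1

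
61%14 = 5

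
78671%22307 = 11750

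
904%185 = 164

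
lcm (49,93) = 4557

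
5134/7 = 733 + 3/7 = 733.43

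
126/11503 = 126/11503 = 0.01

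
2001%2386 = 2001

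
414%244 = 170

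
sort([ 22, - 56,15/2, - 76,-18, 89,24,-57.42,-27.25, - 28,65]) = [-76, - 57.42,-56,-28, - 27.25,  -  18,15/2, 22, 24,65 , 89 ] 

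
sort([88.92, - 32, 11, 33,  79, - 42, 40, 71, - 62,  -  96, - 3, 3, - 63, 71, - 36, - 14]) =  [-96, - 63,  -  62, - 42, - 36, - 32, - 14, - 3, 3, 11, 33 , 40,71,71,79,88.92]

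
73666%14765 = 14606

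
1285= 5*257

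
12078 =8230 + 3848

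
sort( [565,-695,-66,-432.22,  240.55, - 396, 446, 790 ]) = [ - 695, - 432.22, - 396, - 66 , 240.55,446,565,790 ]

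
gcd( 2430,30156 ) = 6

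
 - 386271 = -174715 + - 211556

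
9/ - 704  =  - 9/704 = - 0.01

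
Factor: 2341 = 2341^1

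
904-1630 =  - 726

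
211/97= 211/97 = 2.18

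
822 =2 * 411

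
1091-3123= - 2032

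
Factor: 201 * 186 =2^1*3^2 * 31^1 * 67^1 = 37386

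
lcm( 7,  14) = 14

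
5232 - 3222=2010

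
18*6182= 111276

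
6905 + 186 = 7091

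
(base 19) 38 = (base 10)65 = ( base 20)35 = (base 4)1001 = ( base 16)41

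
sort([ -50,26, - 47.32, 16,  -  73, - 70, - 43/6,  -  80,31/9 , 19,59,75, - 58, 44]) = [-80 , - 73, - 70, - 58, - 50,  -  47.32, -43/6  ,  31/9, 16,19, 26, 44 , 59,75 ]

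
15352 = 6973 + 8379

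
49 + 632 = 681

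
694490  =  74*9385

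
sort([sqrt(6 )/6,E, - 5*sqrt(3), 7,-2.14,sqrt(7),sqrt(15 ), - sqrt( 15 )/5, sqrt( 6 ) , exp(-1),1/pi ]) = [-5*sqrt( 3),- 2.14,-sqrt( 15)/5,1/pi, exp(- 1 ), sqrt(6)/6 , sqrt( 6),sqrt( 7 ) , E,sqrt( 15 ), 7] 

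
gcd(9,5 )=1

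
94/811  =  94/811= 0.12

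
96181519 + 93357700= 189539219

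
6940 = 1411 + 5529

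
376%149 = 78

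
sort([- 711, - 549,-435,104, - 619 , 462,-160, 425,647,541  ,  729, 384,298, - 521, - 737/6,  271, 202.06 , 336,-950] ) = [ - 950, - 711, - 619, - 549 ,-521,-435, - 160, - 737/6,104,  202.06, 271,298,336,384,425,462,541,647, 729 ] 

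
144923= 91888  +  53035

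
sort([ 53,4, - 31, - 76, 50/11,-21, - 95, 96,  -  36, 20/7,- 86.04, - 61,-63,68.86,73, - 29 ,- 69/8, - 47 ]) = [  -  95,  -  86.04, - 76,-63,-61, - 47, -36,- 31, - 29, - 21, - 69/8, 20/7, 4 , 50/11, 53, 68.86, 73, 96 ] 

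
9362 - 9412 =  - 50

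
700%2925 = 700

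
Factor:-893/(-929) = 19^1* 47^1 * 929^( -1 ) 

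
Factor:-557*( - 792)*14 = 2^4*3^2*7^1*11^1* 557^1 =6176016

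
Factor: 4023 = 3^3*149^1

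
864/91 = 864/91 = 9.49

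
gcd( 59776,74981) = 1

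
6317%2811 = 695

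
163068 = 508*321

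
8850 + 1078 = 9928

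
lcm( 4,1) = 4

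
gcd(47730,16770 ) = 1290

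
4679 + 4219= 8898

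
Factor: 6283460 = 2^2  *  5^1 * 314173^1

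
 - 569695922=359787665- 929483587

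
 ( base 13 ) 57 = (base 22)36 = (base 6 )200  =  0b1001000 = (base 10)72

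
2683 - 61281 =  - 58598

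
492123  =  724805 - 232682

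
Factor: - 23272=-2^3*2909^1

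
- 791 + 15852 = 15061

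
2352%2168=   184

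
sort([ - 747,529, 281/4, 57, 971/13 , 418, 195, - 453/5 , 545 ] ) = [ - 747, - 453/5, 57,281/4, 971/13,195, 418, 529,545]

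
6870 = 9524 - 2654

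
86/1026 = 43/513 = 0.08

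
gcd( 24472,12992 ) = 56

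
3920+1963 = 5883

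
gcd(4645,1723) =1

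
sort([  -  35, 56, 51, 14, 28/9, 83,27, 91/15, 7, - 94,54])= [-94, - 35,  28/9, 91/15, 7,14,27, 51 , 54 , 56,  83]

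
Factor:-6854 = -2^1*23^1*149^1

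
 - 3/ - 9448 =3/9448 = 0.00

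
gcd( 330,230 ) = 10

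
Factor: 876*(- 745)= - 652620=   - 2^2*3^1*5^1*73^1*149^1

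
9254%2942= 428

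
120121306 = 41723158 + 78398148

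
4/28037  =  4/28037 = 0.00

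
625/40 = 15 + 5/8 = 15.62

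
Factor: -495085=-5^1* 99017^1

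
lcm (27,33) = 297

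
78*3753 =292734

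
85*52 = 4420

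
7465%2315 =520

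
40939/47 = 871 +2/47 =871.04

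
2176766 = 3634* 599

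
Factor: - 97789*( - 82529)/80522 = 2^(  -  1 )*13^ ( - 1 )*19^ ( - 1) *163^ (-1)*82529^1*97789^1  =  8070428381/80522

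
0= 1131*0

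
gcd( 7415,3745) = 5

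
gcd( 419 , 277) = 1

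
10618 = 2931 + 7687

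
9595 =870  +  8725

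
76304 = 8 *9538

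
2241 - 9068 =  - 6827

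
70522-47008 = 23514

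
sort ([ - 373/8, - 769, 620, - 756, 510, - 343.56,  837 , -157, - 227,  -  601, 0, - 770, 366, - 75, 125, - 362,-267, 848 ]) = [ - 770,-769,- 756, - 601,-362, - 343.56,-267, - 227,-157, - 75, - 373/8, 0, 125,366, 510,620, 837, 848 ] 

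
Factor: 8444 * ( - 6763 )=-2^2*2111^1 * 6763^1 = - 57106772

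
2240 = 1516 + 724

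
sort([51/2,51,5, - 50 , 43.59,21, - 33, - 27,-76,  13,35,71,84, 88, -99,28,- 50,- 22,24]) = [  -  99, - 76, - 50 , - 50,-33,-27,- 22, 5, 13, 21,24,51/2, 28, 35, 43.59 , 51, 71,84, 88]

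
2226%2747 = 2226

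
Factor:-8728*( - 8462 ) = 2^4 * 1091^1*4231^1 = 73856336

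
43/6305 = 43/6305 = 0.01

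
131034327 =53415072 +77619255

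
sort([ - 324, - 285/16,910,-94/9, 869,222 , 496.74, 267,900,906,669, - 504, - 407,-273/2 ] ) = [ - 504, - 407, - 324, - 273/2, - 285/16, - 94/9, 222,267 , 496.74,669, 869,900,906,910 ] 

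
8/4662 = 4/2331 = 0.00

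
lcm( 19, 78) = 1482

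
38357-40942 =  - 2585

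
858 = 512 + 346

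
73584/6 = 12264= 12264.00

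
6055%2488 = 1079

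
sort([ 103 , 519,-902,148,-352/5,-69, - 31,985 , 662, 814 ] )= [- 902 , - 352/5, - 69, - 31, 103, 148, 519,  662, 814, 985]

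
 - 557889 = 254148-812037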